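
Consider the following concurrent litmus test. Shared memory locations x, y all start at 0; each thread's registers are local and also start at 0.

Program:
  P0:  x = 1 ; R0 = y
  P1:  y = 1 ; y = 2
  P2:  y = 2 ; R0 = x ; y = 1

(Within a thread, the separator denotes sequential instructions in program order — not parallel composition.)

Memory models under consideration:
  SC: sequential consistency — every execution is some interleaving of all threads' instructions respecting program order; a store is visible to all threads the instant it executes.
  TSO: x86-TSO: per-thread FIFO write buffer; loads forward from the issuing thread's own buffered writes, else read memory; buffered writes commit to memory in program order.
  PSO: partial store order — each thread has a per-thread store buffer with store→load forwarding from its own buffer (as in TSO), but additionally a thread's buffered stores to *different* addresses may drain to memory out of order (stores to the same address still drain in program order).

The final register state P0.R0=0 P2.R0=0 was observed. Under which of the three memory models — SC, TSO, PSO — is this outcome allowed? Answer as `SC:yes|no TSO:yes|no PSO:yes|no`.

outcome vector order: (P0.R0,P2.R0)
SC: 5 outcomes — {(0,1), (1,0), (1,1), (2,0), (2,1)}
TSO: 6 outcomes — {(0,0), (0,1), (1,0), (1,1), (2,0), (2,1)}
PSO: 6 outcomes — {(0,0), (0,1), (1,0), (1,1), (2,0), (2,1)}
target (0,0) ∈ {TSO,PSO}

SC:no TSO:yes PSO:yes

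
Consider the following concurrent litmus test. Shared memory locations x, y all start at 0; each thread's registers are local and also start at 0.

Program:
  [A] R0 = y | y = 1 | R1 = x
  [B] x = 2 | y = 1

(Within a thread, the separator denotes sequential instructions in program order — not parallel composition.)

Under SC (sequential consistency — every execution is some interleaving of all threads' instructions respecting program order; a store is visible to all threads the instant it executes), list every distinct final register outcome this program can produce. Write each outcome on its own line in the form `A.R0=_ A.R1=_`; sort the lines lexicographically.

outcome vector order: (A.R0,A.R1)
|SC outcomes| = 3

A.R0=0 A.R1=0
A.R0=0 A.R1=2
A.R0=1 A.R1=2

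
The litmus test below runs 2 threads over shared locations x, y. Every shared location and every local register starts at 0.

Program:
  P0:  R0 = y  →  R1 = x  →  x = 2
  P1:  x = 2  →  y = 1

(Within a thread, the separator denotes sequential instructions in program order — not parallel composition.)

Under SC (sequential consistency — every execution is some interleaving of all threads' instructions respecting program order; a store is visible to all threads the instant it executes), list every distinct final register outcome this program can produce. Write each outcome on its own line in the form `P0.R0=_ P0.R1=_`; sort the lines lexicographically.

outcome vector order: (P0.R0,P0.R1)
|SC outcomes| = 3

P0.R0=0 P0.R1=0
P0.R0=0 P0.R1=2
P0.R0=1 P0.R1=2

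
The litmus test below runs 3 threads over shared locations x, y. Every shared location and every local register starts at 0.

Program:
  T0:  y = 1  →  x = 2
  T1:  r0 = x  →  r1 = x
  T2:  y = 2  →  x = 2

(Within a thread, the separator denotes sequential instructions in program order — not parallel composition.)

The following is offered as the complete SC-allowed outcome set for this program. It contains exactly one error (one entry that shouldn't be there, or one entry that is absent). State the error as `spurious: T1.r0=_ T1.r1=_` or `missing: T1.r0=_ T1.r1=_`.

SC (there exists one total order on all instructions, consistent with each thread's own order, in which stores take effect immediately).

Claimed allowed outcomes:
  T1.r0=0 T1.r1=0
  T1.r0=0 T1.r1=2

outcome vector order: (T1.r0,T1.r1)
under SC → 0/0; 0/2; 2/2
SC∖claimed = {2/2}

missing: T1.r0=2 T1.r1=2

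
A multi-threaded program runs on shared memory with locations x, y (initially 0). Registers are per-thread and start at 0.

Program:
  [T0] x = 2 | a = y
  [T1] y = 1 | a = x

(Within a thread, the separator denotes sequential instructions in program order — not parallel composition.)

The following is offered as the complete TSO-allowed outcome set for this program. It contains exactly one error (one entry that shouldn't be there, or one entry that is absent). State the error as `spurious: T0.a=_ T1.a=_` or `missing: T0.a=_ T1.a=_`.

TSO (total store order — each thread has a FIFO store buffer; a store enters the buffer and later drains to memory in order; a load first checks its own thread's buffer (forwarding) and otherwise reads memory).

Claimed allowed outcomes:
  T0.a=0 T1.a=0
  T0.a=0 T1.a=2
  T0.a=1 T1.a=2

missing: T0.a=1 T1.a=0

outcome vector order: (T0.a,T1.a)
[TSO] allowed = {(0,0) (0,2) (1,0) (1,2)}
TSO∖claimed = {(1,0)}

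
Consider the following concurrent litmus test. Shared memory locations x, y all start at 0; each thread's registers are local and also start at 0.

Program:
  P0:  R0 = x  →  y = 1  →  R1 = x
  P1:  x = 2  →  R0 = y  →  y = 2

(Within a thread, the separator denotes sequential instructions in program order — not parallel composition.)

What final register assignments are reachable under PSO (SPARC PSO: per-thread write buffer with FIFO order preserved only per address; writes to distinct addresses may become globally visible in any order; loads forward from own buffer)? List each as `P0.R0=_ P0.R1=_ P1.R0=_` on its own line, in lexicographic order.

outcome vector order: (P0.R0,P0.R1,P1.R0)
|PSO outcomes| = 6

P0.R0=0 P0.R1=0 P1.R0=0
P0.R0=0 P0.R1=0 P1.R0=1
P0.R0=0 P0.R1=2 P1.R0=0
P0.R0=0 P0.R1=2 P1.R0=1
P0.R0=2 P0.R1=2 P1.R0=0
P0.R0=2 P0.R1=2 P1.R0=1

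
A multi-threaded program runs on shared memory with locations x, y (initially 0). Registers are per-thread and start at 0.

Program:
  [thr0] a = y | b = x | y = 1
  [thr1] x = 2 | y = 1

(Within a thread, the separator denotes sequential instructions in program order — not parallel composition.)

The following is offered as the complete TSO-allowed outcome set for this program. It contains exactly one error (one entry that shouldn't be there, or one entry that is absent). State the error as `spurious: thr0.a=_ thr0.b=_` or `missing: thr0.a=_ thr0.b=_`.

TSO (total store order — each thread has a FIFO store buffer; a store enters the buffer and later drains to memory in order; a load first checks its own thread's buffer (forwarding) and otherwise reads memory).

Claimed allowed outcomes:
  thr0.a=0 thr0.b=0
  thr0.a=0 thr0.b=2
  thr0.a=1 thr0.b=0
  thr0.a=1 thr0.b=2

spurious: thr0.a=1 thr0.b=0

outcome vector order: (thr0.a,thr0.b)
under TSO → (0,0) (0,2) (1,2)
claimed∖TSO = {(1,0)}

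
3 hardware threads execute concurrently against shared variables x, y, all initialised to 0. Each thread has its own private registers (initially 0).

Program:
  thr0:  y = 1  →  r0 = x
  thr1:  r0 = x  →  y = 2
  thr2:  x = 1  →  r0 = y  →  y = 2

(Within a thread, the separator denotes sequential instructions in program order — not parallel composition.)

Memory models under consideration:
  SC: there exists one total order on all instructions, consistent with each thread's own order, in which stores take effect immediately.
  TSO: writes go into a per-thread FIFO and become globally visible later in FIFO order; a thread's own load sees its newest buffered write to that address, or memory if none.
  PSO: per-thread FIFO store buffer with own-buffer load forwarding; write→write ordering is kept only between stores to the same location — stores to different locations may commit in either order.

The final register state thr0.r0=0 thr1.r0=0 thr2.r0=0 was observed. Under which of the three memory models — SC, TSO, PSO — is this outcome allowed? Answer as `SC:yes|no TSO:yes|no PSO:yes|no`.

outcome vector order: (thr0.r0,thr1.r0,thr2.r0)
under SC → 0/0/1, 0/0/2, 0/1/1, 0/1/2, 1/0/0, 1/0/1, 1/0/2, 1/1/0, 1/1/1, 1/1/2
under TSO → 0/0/0, 0/0/1, 0/0/2, 0/1/0, 0/1/1, 0/1/2, 1/0/0, 1/0/1, 1/0/2, 1/1/0, 1/1/1, 1/1/2
under PSO → 0/0/0, 0/0/1, 0/0/2, 0/1/0, 0/1/1, 0/1/2, 1/0/0, 1/0/1, 1/0/2, 1/1/0, 1/1/1, 1/1/2
target 0/0/0 ∈ {TSO,PSO}

SC:no TSO:yes PSO:yes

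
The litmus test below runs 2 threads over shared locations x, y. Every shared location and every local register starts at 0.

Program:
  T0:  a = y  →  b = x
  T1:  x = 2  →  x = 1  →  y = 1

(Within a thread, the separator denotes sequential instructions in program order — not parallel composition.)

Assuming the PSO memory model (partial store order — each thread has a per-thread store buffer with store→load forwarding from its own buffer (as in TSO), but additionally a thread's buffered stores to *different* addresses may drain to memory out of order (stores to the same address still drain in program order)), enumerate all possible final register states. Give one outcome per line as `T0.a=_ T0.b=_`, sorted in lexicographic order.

T0.a=0 T0.b=0
T0.a=0 T0.b=1
T0.a=0 T0.b=2
T0.a=1 T0.b=0
T0.a=1 T0.b=1
T0.a=1 T0.b=2

outcome vector order: (T0.a,T0.b)
|PSO outcomes| = 6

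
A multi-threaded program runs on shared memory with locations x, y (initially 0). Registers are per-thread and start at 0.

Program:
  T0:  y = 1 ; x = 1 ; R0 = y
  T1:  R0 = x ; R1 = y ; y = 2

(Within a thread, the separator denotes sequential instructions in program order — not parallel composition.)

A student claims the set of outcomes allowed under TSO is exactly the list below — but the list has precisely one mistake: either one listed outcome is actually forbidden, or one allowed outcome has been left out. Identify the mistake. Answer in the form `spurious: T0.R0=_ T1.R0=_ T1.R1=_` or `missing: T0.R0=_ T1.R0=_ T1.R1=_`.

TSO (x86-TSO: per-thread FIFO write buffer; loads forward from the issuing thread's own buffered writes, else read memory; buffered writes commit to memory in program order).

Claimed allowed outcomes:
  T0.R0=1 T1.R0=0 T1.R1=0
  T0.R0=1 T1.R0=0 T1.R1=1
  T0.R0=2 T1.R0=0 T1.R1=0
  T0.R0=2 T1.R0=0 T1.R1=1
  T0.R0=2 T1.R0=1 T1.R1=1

outcome vector order: (T0.R0,T1.R0,T1.R1)
[TSO] allowed = {1/0/0; 1/0/1; 1/1/1; 2/0/0; 2/0/1; 2/1/1}
TSO∖claimed = {1/1/1}

missing: T0.R0=1 T1.R0=1 T1.R1=1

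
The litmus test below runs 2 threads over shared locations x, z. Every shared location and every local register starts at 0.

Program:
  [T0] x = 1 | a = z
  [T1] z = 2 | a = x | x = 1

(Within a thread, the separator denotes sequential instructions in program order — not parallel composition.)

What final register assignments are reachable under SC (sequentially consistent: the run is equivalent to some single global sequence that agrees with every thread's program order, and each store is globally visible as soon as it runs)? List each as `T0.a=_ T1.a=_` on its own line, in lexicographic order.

outcome vector order: (T0.a,T1.a)
|SC outcomes| = 3

T0.a=0 T1.a=1
T0.a=2 T1.a=0
T0.a=2 T1.a=1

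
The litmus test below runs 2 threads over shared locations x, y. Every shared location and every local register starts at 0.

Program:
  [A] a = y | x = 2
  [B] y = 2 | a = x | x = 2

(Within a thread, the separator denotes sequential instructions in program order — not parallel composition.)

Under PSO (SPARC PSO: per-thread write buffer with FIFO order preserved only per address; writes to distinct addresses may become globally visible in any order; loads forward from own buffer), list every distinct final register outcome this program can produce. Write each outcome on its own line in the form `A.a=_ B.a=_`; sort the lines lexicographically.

outcome vector order: (A.a,B.a)
|PSO outcomes| = 4

A.a=0 B.a=0
A.a=0 B.a=2
A.a=2 B.a=0
A.a=2 B.a=2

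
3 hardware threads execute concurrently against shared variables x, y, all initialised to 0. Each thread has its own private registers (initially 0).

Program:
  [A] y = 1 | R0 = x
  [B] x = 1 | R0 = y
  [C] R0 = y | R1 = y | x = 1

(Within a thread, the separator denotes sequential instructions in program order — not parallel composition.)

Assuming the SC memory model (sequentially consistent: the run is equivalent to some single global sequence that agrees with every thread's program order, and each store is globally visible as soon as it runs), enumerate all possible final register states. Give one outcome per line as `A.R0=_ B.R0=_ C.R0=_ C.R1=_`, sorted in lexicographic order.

A.R0=0 B.R0=1 C.R0=0 C.R1=0
A.R0=0 B.R0=1 C.R0=0 C.R1=1
A.R0=0 B.R0=1 C.R0=1 C.R1=1
A.R0=1 B.R0=0 C.R0=0 C.R1=0
A.R0=1 B.R0=0 C.R0=0 C.R1=1
A.R0=1 B.R0=0 C.R0=1 C.R1=1
A.R0=1 B.R0=1 C.R0=0 C.R1=0
A.R0=1 B.R0=1 C.R0=0 C.R1=1
A.R0=1 B.R0=1 C.R0=1 C.R1=1

outcome vector order: (A.R0,B.R0,C.R0,C.R1)
|SC outcomes| = 9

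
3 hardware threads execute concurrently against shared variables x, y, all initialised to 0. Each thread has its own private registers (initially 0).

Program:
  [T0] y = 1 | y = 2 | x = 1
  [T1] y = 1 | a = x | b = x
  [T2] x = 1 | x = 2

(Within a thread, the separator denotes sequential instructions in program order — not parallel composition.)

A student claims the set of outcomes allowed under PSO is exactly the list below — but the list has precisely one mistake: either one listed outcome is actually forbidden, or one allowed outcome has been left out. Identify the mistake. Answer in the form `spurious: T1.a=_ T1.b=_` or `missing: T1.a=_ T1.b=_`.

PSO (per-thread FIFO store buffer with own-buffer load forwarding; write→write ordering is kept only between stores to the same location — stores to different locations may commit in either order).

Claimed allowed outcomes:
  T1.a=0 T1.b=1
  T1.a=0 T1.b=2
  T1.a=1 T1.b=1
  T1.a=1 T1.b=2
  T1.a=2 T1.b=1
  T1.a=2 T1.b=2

missing: T1.a=0 T1.b=0

outcome vector order: (T1.a,T1.b)
under PSO → 00 01 02 11 12 21 22
PSO∖claimed = {00}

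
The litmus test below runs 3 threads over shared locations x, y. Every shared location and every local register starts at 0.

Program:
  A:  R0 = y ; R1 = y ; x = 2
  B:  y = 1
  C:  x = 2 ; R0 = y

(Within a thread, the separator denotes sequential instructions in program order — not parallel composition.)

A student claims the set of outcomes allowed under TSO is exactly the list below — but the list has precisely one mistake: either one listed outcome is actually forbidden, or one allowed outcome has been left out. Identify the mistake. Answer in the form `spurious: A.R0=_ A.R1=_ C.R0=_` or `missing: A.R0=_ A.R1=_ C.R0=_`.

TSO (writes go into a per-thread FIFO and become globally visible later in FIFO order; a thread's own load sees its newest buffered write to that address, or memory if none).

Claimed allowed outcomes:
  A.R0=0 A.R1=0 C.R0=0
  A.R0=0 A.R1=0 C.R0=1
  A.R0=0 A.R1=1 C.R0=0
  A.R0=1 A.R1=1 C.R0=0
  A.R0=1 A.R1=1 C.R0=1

missing: A.R0=0 A.R1=1 C.R0=1

outcome vector order: (A.R0,A.R1,C.R0)
under TSO → <0 0 0>, <0 0 1>, <0 1 0>, <0 1 1>, <1 1 0>, <1 1 1>
TSO∖claimed = {<0 1 1>}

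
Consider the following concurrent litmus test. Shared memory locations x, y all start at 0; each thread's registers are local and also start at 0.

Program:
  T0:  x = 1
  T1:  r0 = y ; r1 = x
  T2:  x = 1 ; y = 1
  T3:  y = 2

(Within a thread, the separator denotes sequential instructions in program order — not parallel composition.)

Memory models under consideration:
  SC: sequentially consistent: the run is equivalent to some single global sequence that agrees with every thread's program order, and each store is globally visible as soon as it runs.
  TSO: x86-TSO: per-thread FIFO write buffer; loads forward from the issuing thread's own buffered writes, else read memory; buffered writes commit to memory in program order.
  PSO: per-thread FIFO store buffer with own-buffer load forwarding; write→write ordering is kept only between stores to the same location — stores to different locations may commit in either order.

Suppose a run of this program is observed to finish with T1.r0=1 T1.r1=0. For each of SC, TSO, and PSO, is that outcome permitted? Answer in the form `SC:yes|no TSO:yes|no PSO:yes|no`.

outcome vector order: (T1.r0,T1.r1)
SC (5): <0 0>; <0 1>; <1 1>; <2 0>; <2 1>
TSO (5): <0 0>; <0 1>; <1 1>; <2 0>; <2 1>
PSO (6): <0 0>; <0 1>; <1 0>; <1 1>; <2 0>; <2 1>
target <1 0> ∈ {PSO}

SC:no TSO:no PSO:yes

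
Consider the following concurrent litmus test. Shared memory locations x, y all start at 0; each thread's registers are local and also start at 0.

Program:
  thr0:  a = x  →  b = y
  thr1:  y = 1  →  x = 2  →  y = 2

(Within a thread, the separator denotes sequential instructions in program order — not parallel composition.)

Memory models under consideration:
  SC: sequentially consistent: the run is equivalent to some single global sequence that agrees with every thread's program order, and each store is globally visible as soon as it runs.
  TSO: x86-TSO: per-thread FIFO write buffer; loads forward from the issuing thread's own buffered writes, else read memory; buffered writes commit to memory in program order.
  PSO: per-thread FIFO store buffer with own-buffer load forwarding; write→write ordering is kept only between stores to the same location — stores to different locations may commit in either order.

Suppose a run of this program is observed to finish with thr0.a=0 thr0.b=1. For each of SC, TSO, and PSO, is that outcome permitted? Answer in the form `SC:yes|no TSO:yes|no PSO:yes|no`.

SC:yes TSO:yes PSO:yes

outcome vector order: (thr0.a,thr0.b)
SC: 5 outcomes — {<0 0>; <0 1>; <0 2>; <2 1>; <2 2>}
TSO: 5 outcomes — {<0 0>; <0 1>; <0 2>; <2 1>; <2 2>}
PSO: 6 outcomes — {<0 0>; <0 1>; <0 2>; <2 0>; <2 1>; <2 2>}
target <0 1> ∈ {SC,TSO,PSO}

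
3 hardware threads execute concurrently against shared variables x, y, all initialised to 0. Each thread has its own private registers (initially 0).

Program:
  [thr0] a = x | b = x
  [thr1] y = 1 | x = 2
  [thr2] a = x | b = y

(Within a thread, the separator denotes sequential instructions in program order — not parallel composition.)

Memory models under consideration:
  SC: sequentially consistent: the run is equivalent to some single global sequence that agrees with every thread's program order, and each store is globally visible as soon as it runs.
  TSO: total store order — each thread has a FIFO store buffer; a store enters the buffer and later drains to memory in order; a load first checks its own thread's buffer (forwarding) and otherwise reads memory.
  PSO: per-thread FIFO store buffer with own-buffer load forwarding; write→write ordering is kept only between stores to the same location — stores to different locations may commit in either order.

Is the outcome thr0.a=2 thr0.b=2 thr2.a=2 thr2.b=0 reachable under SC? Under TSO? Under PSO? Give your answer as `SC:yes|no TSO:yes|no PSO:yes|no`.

SC:no TSO:no PSO:yes

outcome vector order: (thr0.a,thr0.b,thr2.a,thr2.b)
under SC → 0/0/0/0, 0/0/0/1, 0/0/2/1, 0/2/0/0, 0/2/0/1, 0/2/2/1, 2/2/0/0, 2/2/0/1, 2/2/2/1
under TSO → 0/0/0/0, 0/0/0/1, 0/0/2/1, 0/2/0/0, 0/2/0/1, 0/2/2/1, 2/2/0/0, 2/2/0/1, 2/2/2/1
under PSO → 0/0/0/0, 0/0/0/1, 0/0/2/0, 0/0/2/1, 0/2/0/0, 0/2/0/1, 0/2/2/0, 0/2/2/1, 2/2/0/0, 2/2/0/1, 2/2/2/0, 2/2/2/1
target 2/2/2/0 ∈ {PSO}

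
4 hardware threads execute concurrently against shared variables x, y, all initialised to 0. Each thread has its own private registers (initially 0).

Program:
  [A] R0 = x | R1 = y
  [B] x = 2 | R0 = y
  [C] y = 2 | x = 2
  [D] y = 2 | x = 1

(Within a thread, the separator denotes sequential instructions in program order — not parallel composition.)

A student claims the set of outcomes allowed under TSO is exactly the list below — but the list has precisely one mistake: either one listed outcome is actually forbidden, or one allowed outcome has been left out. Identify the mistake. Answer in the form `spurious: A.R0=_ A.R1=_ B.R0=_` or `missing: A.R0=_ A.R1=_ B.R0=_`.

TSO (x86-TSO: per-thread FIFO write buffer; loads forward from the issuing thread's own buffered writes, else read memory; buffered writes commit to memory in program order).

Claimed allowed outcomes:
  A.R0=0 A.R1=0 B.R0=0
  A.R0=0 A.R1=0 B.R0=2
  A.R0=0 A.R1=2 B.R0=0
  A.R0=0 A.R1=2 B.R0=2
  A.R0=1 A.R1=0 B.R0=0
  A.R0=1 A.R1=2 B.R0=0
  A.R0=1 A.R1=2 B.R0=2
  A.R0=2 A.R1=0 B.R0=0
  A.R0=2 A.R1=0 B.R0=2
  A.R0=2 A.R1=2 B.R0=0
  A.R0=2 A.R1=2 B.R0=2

spurious: A.R0=1 A.R1=0 B.R0=0

outcome vector order: (A.R0,A.R1,B.R0)
TSO: 10 outcomes — {(0,0,0); (0,0,2); (0,2,0); (0,2,2); (1,2,0); (1,2,2); (2,0,0); (2,0,2); (2,2,0); (2,2,2)}
claimed∖TSO = {(1,0,0)}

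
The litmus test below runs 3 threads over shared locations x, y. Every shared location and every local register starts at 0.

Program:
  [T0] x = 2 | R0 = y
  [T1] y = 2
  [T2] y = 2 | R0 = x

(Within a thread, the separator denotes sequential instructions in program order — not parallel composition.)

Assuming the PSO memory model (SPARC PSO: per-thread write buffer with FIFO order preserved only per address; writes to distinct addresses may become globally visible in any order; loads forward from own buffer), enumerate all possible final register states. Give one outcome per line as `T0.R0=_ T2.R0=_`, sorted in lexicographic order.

T0.R0=0 T2.R0=0
T0.R0=0 T2.R0=2
T0.R0=2 T2.R0=0
T0.R0=2 T2.R0=2

outcome vector order: (T0.R0,T2.R0)
|PSO outcomes| = 4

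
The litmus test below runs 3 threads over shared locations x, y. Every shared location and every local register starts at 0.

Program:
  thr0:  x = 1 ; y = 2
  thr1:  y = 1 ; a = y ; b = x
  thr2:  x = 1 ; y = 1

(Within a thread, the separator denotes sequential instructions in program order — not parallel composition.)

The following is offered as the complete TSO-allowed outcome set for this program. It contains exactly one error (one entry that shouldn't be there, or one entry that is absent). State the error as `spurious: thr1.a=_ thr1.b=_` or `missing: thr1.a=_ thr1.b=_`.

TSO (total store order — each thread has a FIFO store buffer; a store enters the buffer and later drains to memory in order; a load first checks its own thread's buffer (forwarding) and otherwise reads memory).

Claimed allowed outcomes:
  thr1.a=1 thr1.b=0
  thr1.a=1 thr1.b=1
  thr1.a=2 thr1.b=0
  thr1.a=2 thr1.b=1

spurious: thr1.a=2 thr1.b=0

outcome vector order: (thr1.a,thr1.b)
under TSO → (1,0); (1,1); (2,1)
claimed∖TSO = {(2,0)}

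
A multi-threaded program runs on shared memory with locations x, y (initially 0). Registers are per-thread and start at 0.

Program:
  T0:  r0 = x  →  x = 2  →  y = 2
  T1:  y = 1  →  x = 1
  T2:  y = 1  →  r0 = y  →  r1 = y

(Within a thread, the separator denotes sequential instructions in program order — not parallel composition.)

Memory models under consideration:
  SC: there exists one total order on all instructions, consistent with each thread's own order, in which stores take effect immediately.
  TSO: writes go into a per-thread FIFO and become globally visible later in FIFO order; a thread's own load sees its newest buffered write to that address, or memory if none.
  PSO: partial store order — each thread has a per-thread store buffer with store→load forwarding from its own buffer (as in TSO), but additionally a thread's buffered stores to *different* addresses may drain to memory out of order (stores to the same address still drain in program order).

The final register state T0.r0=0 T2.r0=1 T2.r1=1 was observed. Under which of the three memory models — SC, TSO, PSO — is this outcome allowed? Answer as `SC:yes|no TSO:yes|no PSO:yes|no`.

outcome vector order: (T0.r0,T2.r0,T2.r1)
SC: 7 outcomes — {0/1/1; 0/1/2; 0/2/1; 0/2/2; 1/1/1; 1/1/2; 1/2/2}
TSO: 7 outcomes — {0/1/1; 0/1/2; 0/2/1; 0/2/2; 1/1/1; 1/1/2; 1/2/2}
PSO: 8 outcomes — {0/1/1; 0/1/2; 0/2/1; 0/2/2; 1/1/1; 1/1/2; 1/2/1; 1/2/2}
target 0/1/1 ∈ {SC,TSO,PSO}

SC:yes TSO:yes PSO:yes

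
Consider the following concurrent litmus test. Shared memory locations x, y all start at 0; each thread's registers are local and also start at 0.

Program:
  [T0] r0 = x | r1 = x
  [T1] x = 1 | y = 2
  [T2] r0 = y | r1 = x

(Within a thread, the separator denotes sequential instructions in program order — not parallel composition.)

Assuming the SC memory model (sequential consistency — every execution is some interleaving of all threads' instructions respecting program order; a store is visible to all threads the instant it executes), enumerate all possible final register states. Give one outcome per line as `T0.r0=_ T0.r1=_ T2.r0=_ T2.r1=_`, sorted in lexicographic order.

outcome vector order: (T0.r0,T0.r1,T2.r0,T2.r1)
|SC outcomes| = 9

T0.r0=0 T0.r1=0 T2.r0=0 T2.r1=0
T0.r0=0 T0.r1=0 T2.r0=0 T2.r1=1
T0.r0=0 T0.r1=0 T2.r0=2 T2.r1=1
T0.r0=0 T0.r1=1 T2.r0=0 T2.r1=0
T0.r0=0 T0.r1=1 T2.r0=0 T2.r1=1
T0.r0=0 T0.r1=1 T2.r0=2 T2.r1=1
T0.r0=1 T0.r1=1 T2.r0=0 T2.r1=0
T0.r0=1 T0.r1=1 T2.r0=0 T2.r1=1
T0.r0=1 T0.r1=1 T2.r0=2 T2.r1=1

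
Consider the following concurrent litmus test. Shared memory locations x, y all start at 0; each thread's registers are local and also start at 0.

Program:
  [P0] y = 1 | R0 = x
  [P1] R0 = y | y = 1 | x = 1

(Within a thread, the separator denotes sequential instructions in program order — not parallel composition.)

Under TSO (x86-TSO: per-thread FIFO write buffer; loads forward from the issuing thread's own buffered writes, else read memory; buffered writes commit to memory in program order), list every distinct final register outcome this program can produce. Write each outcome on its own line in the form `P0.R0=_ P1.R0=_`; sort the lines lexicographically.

outcome vector order: (P0.R0,P1.R0)
|TSO outcomes| = 4

P0.R0=0 P1.R0=0
P0.R0=0 P1.R0=1
P0.R0=1 P1.R0=0
P0.R0=1 P1.R0=1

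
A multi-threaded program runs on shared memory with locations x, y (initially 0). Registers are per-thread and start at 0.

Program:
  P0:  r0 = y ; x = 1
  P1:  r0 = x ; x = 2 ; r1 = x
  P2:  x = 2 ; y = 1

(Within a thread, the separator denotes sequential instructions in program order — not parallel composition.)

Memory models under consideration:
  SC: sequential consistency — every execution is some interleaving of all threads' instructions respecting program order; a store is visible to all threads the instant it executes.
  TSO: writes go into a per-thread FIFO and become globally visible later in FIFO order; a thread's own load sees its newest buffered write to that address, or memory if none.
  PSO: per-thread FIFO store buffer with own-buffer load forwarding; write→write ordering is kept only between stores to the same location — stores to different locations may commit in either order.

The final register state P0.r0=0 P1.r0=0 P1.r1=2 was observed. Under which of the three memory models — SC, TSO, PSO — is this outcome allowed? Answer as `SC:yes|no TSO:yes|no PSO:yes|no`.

outcome vector order: (P0.r0,P1.r0,P1.r1)
[SC] allowed = {001 002 012 021 022 101 102 112 121 122}
[TSO] allowed = {001 002 012 021 022 101 102 112 121 122}
[PSO] allowed = {001 002 012 021 022 101 102 112 121 122}
target 002 ∈ {SC,TSO,PSO}

SC:yes TSO:yes PSO:yes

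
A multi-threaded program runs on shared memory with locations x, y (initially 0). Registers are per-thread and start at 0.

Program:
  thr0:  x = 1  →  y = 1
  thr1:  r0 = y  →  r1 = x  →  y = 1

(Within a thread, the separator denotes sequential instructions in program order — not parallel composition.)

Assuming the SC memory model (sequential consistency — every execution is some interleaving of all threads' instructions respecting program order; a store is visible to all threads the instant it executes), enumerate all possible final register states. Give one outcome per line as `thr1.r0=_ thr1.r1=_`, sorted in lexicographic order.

outcome vector order: (thr1.r0,thr1.r1)
|SC outcomes| = 3

thr1.r0=0 thr1.r1=0
thr1.r0=0 thr1.r1=1
thr1.r0=1 thr1.r1=1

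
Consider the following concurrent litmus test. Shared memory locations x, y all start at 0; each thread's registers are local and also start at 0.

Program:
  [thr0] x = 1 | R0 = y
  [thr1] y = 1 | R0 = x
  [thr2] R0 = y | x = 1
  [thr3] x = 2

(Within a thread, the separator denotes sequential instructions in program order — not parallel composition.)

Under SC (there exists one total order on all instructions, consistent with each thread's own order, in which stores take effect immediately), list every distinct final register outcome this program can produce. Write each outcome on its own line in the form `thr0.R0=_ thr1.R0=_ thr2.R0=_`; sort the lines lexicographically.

thr0.R0=0 thr1.R0=1 thr2.R0=0
thr0.R0=0 thr1.R0=1 thr2.R0=1
thr0.R0=0 thr1.R0=2 thr2.R0=0
thr0.R0=0 thr1.R0=2 thr2.R0=1
thr0.R0=1 thr1.R0=0 thr2.R0=0
thr0.R0=1 thr1.R0=0 thr2.R0=1
thr0.R0=1 thr1.R0=1 thr2.R0=0
thr0.R0=1 thr1.R0=1 thr2.R0=1
thr0.R0=1 thr1.R0=2 thr2.R0=0
thr0.R0=1 thr1.R0=2 thr2.R0=1

outcome vector order: (thr0.R0,thr1.R0,thr2.R0)
|SC outcomes| = 10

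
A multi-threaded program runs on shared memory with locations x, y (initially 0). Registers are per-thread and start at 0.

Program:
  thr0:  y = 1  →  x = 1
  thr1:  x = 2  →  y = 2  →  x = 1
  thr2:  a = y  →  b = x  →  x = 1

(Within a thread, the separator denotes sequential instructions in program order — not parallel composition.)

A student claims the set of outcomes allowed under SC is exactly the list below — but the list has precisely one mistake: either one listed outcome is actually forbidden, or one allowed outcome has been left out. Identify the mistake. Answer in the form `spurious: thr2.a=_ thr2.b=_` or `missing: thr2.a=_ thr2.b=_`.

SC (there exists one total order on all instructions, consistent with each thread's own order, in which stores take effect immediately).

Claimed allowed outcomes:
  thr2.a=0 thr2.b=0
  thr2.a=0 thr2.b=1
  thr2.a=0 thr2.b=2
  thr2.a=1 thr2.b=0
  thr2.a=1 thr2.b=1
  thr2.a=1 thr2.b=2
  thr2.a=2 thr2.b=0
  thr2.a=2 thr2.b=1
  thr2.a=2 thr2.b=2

spurious: thr2.a=2 thr2.b=0

outcome vector order: (thr2.a,thr2.b)
SC: 8 outcomes — {0/0 0/1 0/2 1/0 1/1 1/2 2/1 2/2}
claimed∖SC = {2/0}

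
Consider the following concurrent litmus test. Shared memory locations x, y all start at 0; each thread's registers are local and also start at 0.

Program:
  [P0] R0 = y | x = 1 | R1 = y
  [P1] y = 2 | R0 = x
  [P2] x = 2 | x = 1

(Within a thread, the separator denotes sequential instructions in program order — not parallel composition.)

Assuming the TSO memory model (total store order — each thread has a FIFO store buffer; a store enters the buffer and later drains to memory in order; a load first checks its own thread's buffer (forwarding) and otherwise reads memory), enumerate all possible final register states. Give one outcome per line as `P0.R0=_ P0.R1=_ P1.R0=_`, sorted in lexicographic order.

P0.R0=0 P0.R1=0 P1.R0=0
P0.R0=0 P0.R1=0 P1.R0=1
P0.R0=0 P0.R1=0 P1.R0=2
P0.R0=0 P0.R1=2 P1.R0=0
P0.R0=0 P0.R1=2 P1.R0=1
P0.R0=0 P0.R1=2 P1.R0=2
P0.R0=2 P0.R1=2 P1.R0=0
P0.R0=2 P0.R1=2 P1.R0=1
P0.R0=2 P0.R1=2 P1.R0=2

outcome vector order: (P0.R0,P0.R1,P1.R0)
|TSO outcomes| = 9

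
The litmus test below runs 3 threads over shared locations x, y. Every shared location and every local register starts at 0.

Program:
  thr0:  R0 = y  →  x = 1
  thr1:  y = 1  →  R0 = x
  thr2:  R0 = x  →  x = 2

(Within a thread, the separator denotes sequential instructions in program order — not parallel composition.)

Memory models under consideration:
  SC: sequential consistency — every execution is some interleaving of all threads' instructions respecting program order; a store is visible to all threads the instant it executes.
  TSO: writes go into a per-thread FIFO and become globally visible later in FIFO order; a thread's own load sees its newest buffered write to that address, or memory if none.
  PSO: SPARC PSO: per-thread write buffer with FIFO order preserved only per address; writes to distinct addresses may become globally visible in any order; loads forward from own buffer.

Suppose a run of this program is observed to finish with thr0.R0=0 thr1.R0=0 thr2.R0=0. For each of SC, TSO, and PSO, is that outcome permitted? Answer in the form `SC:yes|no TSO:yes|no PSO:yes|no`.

outcome vector order: (thr0.R0,thr1.R0,thr2.R0)
SC: 12 outcomes — {<0 0 0>; <0 0 1>; <0 1 0>; <0 1 1>; <0 2 0>; <0 2 1>; <1 0 0>; <1 0 1>; <1 1 0>; <1 1 1>; <1 2 0>; <1 2 1>}
TSO: 12 outcomes — {<0 0 0>; <0 0 1>; <0 1 0>; <0 1 1>; <0 2 0>; <0 2 1>; <1 0 0>; <1 0 1>; <1 1 0>; <1 1 1>; <1 2 0>; <1 2 1>}
PSO: 12 outcomes — {<0 0 0>; <0 0 1>; <0 1 0>; <0 1 1>; <0 2 0>; <0 2 1>; <1 0 0>; <1 0 1>; <1 1 0>; <1 1 1>; <1 2 0>; <1 2 1>}
target <0 0 0> ∈ {SC,TSO,PSO}

SC:yes TSO:yes PSO:yes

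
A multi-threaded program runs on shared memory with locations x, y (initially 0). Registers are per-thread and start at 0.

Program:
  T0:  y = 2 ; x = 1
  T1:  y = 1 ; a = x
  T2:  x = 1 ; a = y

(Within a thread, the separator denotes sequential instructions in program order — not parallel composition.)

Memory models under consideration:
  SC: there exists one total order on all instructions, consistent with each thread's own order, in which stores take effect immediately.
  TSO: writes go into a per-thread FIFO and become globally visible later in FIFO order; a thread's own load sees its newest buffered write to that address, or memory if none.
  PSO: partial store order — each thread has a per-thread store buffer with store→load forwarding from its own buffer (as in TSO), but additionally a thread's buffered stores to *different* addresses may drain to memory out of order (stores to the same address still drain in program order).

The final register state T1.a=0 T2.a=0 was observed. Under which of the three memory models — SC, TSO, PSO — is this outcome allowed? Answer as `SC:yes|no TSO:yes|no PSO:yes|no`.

SC:no TSO:yes PSO:yes

outcome vector order: (T1.a,T2.a)
SC (5): (0,1), (0,2), (1,0), (1,1), (1,2)
TSO (6): (0,0), (0,1), (0,2), (1,0), (1,1), (1,2)
PSO (6): (0,0), (0,1), (0,2), (1,0), (1,1), (1,2)
target (0,0) ∈ {TSO,PSO}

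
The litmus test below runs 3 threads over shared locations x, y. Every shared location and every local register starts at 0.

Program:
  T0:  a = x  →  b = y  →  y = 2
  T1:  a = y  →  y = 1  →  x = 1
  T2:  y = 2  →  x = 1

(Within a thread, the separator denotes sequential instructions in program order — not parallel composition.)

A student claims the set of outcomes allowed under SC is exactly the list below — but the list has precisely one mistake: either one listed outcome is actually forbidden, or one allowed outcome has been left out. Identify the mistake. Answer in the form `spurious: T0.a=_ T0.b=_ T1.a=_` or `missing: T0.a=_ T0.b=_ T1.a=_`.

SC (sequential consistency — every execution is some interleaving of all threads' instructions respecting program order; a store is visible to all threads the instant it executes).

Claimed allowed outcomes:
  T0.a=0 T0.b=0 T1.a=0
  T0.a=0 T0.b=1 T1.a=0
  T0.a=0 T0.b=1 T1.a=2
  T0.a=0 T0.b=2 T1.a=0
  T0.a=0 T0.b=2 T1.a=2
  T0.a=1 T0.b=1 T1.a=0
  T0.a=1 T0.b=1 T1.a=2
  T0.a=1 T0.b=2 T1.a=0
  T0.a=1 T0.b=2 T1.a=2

missing: T0.a=0 T0.b=0 T1.a=2

outcome vector order: (T0.a,T0.b,T1.a)
SC (10): <0 0 0>, <0 0 2>, <0 1 0>, <0 1 2>, <0 2 0>, <0 2 2>, <1 1 0>, <1 1 2>, <1 2 0>, <1 2 2>
SC∖claimed = {<0 0 2>}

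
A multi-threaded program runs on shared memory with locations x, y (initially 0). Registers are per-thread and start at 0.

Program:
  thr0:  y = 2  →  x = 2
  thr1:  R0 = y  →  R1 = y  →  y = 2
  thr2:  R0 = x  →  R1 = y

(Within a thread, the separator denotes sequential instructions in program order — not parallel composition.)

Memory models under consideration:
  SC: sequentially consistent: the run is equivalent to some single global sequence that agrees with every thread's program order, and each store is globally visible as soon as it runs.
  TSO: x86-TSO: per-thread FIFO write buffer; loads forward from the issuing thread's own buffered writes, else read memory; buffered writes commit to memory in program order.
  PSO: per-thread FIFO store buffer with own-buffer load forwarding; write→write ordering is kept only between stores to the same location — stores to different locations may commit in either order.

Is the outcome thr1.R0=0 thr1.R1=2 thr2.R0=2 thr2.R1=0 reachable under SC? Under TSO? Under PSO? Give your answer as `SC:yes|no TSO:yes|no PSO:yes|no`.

SC:no TSO:no PSO:yes

outcome vector order: (thr1.R0,thr1.R1,thr2.R0,thr2.R1)
SC: 9 outcomes — {(0,0,0,0) (0,0,0,2) (0,0,2,2) (0,2,0,0) (0,2,0,2) (0,2,2,2) (2,2,0,0) (2,2,0,2) (2,2,2,2)}
TSO: 9 outcomes — {(0,0,0,0) (0,0,0,2) (0,0,2,2) (0,2,0,0) (0,2,0,2) (0,2,2,2) (2,2,0,0) (2,2,0,2) (2,2,2,2)}
PSO: 12 outcomes — {(0,0,0,0) (0,0,0,2) (0,0,2,0) (0,0,2,2) (0,2,0,0) (0,2,0,2) (0,2,2,0) (0,2,2,2) (2,2,0,0) (2,2,0,2) (2,2,2,0) (2,2,2,2)}
target (0,2,2,0) ∈ {PSO}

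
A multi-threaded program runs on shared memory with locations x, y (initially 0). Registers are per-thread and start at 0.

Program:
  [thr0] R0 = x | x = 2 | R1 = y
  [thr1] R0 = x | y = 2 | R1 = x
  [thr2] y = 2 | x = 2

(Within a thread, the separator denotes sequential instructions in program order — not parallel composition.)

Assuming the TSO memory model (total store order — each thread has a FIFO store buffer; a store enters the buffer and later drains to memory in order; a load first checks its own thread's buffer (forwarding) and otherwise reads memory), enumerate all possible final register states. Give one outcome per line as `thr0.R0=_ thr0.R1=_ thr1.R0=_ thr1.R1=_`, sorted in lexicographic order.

thr0.R0=0 thr0.R1=0 thr1.R0=0 thr1.R1=0
thr0.R0=0 thr0.R1=0 thr1.R0=0 thr1.R1=2
thr0.R0=0 thr0.R1=0 thr1.R0=2 thr1.R1=2
thr0.R0=0 thr0.R1=2 thr1.R0=0 thr1.R1=0
thr0.R0=0 thr0.R1=2 thr1.R0=0 thr1.R1=2
thr0.R0=0 thr0.R1=2 thr1.R0=2 thr1.R1=2
thr0.R0=2 thr0.R1=2 thr1.R0=0 thr1.R1=0
thr0.R0=2 thr0.R1=2 thr1.R0=0 thr1.R1=2
thr0.R0=2 thr0.R1=2 thr1.R0=2 thr1.R1=2

outcome vector order: (thr0.R0,thr0.R1,thr1.R0,thr1.R1)
|TSO outcomes| = 9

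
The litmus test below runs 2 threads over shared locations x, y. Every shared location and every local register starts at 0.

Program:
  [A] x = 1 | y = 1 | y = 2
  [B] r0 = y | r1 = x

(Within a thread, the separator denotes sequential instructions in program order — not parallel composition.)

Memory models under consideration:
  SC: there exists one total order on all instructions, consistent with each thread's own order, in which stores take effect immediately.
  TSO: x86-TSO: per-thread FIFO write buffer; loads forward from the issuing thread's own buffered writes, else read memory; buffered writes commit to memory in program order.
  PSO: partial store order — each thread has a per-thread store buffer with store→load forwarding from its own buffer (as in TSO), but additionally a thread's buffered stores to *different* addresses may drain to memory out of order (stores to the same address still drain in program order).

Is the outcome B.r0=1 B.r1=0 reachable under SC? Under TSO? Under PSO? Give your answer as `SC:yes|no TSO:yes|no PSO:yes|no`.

SC:no TSO:no PSO:yes

outcome vector order: (B.r0,B.r1)
SC (4): 00, 01, 11, 21
TSO (4): 00, 01, 11, 21
PSO (6): 00, 01, 10, 11, 20, 21
target 10 ∈ {PSO}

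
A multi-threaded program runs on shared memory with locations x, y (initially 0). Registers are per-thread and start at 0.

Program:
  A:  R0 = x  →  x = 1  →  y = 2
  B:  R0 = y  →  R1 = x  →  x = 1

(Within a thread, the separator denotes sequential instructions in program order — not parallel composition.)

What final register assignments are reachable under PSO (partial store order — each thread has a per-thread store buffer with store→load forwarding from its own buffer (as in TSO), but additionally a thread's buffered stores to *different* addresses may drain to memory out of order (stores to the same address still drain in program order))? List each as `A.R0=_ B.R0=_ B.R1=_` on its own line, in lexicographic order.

outcome vector order: (A.R0,B.R0,B.R1)
|PSO outcomes| = 5

A.R0=0 B.R0=0 B.R1=0
A.R0=0 B.R0=0 B.R1=1
A.R0=0 B.R0=2 B.R1=0
A.R0=0 B.R0=2 B.R1=1
A.R0=1 B.R0=0 B.R1=0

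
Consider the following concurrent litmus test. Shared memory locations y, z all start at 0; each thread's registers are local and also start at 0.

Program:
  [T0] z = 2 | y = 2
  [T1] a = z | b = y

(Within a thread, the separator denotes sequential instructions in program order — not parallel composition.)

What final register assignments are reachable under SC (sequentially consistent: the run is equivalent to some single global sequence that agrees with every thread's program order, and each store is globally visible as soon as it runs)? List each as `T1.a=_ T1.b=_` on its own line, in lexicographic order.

outcome vector order: (T1.a,T1.b)
|SC outcomes| = 4

T1.a=0 T1.b=0
T1.a=0 T1.b=2
T1.a=2 T1.b=0
T1.a=2 T1.b=2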